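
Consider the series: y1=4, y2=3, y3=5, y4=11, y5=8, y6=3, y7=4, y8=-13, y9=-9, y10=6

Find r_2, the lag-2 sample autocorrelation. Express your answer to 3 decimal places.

-0.089

Mean ȳ = (4 + 3 + 5 + 11 + 8 + 3 + 4 − 13 − 9 + 6)/10 = 2.2000
Numerator Σ_{t=1}^{8}(y_t−ȳ)(y_{t+2}−ȳ) = -44.2800
Denominator Σ(y_t−ȳ)² = 497.6000
r_2 = -44.2800 / 497.6000 = -0.089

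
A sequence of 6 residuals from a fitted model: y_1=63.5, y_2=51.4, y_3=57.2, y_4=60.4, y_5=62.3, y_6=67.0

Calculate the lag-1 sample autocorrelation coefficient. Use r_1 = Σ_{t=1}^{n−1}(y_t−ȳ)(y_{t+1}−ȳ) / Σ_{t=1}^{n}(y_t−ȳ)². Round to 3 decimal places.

Mean ȳ = (63.5 + 51.4 + 57.2 + 60.4 + 62.3 + 67.0)/6 = 60.3000
Σ(y_t−ȳ)(y_{t+1}−ȳ) = (-28.4800) + (27.5900) + (-0.3100) + (0.2000) + (13.4000) = 12.4000
Denominator Σ(y_t−ȳ)² = 147.9600
r_1 = 12.4000 / 147.9600 = 0.084

0.084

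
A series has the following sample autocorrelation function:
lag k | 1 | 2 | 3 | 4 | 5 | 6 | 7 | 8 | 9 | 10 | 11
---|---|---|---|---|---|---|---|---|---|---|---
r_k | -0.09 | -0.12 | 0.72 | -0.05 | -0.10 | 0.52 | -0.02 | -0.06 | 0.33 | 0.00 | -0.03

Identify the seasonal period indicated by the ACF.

3

The largest autocorrelation is r_3 = 0.72, with weaker echoes at lags 6 (0.52) and 9 (0.33); the remaining lags stay at or below 0.00.
The dominant spike at lag 3 indicates a seasonal period of 3.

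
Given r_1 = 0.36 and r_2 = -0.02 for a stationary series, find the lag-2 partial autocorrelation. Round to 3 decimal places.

φ_{22} = (r_2 − r_1²) / (1 − r_1²)
r_1² = (0.36)² = 0.1296
Numerator = -0.02 − 0.1296 = -0.1496; denominator = 1 − 0.1296 = 0.8704
φ_{22} = -0.1496 / 0.8704 = -0.172

-0.172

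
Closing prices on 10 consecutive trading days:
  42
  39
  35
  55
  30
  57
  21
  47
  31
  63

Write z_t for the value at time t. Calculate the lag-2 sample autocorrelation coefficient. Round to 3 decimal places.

Mean z̄ = (42 + 39 + 35 + 55 + 30 + 57 + 21 + 47 + 31 + 63)/10 = 42.0000
Numerator Σ_{t=1}^{8}(z_t−z̄)(z_{t+2}−z̄) = 903.0000
Denominator Σ(z_t−z̄)² = 1624.0000
r_2 = 903.0000 / 1624.0000 = 0.556

0.556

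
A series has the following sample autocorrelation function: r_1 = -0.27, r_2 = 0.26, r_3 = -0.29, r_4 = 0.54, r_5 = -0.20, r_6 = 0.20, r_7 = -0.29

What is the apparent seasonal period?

4

The largest autocorrelation is r_4 = 0.54; the remaining lags stay at or below 0.26.
The dominant spike at lag 4 indicates a seasonal period of 4.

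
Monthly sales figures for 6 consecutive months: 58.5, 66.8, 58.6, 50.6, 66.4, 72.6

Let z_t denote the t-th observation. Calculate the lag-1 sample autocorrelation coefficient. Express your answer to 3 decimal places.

0.011

Mean z̄ = (58.5 + 66.8 + 58.6 + 50.6 + 66.4 + 72.6)/6 = 62.2500
Deviations from mean: -3.7500, 4.5500, -3.6500, -11.6500, 4.1500, 10.3500
Σ(z_t−z̄)(z_{t+1}−z̄) = (-17.0625) + (-16.6075) + (42.5225) + (-48.3475) + (42.9525) = 3.4575
Denominator Σ(z_t−z̄)² = 308.1550
r_1 = 3.4575 / 308.1550 = 0.011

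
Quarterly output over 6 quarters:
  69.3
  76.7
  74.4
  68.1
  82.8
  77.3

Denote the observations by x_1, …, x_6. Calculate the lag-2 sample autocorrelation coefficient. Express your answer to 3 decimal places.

-0.206

Mean x̄ = (69.3 + 76.7 + 74.4 + 68.1 + 82.8 + 77.3)/6 = 74.7667
Deviations from mean: -5.4667, 1.9333, -0.3667, -6.6667, 8.0333, 2.5333
Σ(x_t−x̄)(x_{t+2}−x̄) = (2.0044) + (-12.8889) + (-2.9456) + (-16.8889) = -30.7189
Denominator Σ(x_t−x̄)² = 149.1533
r_2 = -30.7189 / 149.1533 = -0.206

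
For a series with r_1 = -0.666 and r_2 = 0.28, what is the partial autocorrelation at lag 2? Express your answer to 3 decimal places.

φ_{22} = (r_2 − r_1²) / (1 − r_1²)
r_1² = (-0.666)² = 0.443556
Numerator = 0.28 − 0.4436 = -0.1636; denominator = 1 − 0.4436 = 0.5564
φ_{22} = -0.1636 / 0.5564 = -0.294

-0.294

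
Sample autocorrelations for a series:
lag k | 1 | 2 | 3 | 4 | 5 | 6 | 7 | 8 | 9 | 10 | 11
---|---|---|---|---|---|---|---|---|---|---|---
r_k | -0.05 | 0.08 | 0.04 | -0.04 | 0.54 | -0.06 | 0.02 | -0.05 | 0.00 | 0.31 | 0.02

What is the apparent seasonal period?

5

The largest autocorrelation is r_5 = 0.54, with a weaker echo at lag 10 (0.31); the remaining lags stay at or below 0.08.
The dominant spike at lag 5 indicates a seasonal period of 5.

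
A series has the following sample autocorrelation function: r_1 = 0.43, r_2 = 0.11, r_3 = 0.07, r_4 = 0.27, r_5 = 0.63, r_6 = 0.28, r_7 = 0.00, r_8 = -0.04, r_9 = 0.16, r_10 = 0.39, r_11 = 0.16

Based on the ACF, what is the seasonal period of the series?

5

The largest autocorrelation is r_5 = 0.63; the remaining lags stay at or below 0.43. The elevated value at lag 1 (0.43), dropping to 0.11 at lag 2, reflects decaying short-term dependence rather than seasonality.
The dominant spike at lag 5 indicates a seasonal period of 5.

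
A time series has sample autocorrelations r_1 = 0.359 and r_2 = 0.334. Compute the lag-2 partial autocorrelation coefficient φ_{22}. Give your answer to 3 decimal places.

0.235

φ_{22} = (r_2 − r_1²) / (1 − r_1²)
r_1² = (0.359)² = 0.128881
Numerator = 0.334 − 0.1289 = 0.2051; denominator = 1 − 0.1289 = 0.8711
φ_{22} = 0.2051 / 0.8711 = 0.235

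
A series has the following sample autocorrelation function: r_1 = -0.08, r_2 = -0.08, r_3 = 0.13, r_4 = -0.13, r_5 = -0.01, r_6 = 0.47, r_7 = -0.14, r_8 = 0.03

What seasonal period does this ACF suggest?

6

The largest autocorrelation is r_6 = 0.47; the remaining lags stay at or below 0.13.
The dominant spike at lag 6 indicates a seasonal period of 6.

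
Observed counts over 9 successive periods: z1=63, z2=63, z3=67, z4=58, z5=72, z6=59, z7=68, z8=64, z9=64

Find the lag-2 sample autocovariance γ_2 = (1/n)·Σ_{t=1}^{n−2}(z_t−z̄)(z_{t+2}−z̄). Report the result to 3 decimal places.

Mean z̄ = (63 + 63 + 67 + 58 + 72 + 59 + 68 + 64 + 64)/9 = 64.2222
Σ_{t=1}^{7}(z_t−z̄)(z_{t+2}−z̄) = 88.0123
γ_2 = 88.0123 / 9 = 9.779

9.779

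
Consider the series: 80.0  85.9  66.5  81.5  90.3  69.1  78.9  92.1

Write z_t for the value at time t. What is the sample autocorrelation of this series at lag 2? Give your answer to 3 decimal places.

Mean z̄ = (80.0 + 85.9 + 66.5 + 81.5 + 90.3 + 69.1 + 78.9 + 92.1)/8 = 80.5375
Σ(z_t−z̄)(z_{t+2}−z̄) = (7.5452) + (5.1614) + (-137.0411) + (-11.0086) + (-15.9861) + (-132.2461) = -283.5753
Denominator Σ(z_t−z̄)² = 589.5188
r_2 = -283.5753 / 589.5188 = -0.481

-0.481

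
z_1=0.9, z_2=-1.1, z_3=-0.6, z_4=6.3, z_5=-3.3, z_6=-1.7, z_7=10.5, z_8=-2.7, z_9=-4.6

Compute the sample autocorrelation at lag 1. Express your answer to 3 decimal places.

-0.292

Mean z̄ = (0.9 − 1.1 − 0.6 + 6.3 − 3.3 − 1.7 + 10.5 − 2.7 − 4.6)/9 = 0.4111
Numerator Σ_{t=1}^{8}(z_t−z̄)(z_{t+1}−z̄) = -56.2812
Denominator Σ(z_t−z̄)² = 193.0289
r_1 = -56.2812 / 193.0289 = -0.292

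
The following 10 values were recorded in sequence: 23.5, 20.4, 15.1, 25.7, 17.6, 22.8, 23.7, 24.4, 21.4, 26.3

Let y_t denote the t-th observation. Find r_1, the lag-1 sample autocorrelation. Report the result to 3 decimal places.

Mean ȳ = (23.5 + 20.4 + 15.1 + 25.7 + 17.6 + 22.8 + 23.7 + 24.4 + 21.4 + 26.3)/10 = 22.0900
Numerator Σ_{t=1}^{9}(y_t−ȳ)(y_{t+1}−ȳ) = -34.8371
Denominator Σ(y_t−ȳ)² = 113.5290
r_1 = -34.8371 / 113.5290 = -0.307

-0.307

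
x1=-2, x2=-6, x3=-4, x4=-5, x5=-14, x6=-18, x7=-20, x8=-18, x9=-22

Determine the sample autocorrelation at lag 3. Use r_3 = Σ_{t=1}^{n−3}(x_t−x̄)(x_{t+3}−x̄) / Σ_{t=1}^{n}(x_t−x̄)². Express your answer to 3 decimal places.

0.053

Mean x̄ = (-2 − 6 − 4 − 5 − 14 − 18 − 20 − 18 − 22)/9 = -12.1111
Σ(x_t−x̄)(x_{t+3}−x̄) = (71.9012) + (-11.5432) + (-47.7654) + (-56.0988) + (11.1235) + (58.2346) = 25.8519
Denominator Σ(x_t−x̄)² = 488.8889
r_3 = 25.8519 / 488.8889 = 0.053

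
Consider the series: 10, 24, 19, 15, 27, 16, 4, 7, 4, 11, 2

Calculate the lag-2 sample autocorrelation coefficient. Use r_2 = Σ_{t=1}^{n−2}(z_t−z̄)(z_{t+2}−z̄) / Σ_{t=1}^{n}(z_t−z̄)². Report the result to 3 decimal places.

Mean z̄ = (10 + 24 + 19 + 15 + 27 + 16 + 4 + 7 + 4 + 11 + 2)/11 = 12.6364
Numerator Σ_{t=1}^{9}(z_t−z̄)(z_{t+2}−z̄) = 142.0992
Denominator Σ(z_t−z̄)² = 696.5455
r_2 = 142.0992 / 696.5455 = 0.204

0.204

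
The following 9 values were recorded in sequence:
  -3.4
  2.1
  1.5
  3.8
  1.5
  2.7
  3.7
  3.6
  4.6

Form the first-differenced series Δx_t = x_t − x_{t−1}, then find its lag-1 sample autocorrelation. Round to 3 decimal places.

-0.388

First differences Δx: 5.5, -0.6, 2.3, -2.3, 1.2, 1.0, -0.1, 1.0
Mean of differences = 1.0000
Numerator Σ(Δx_t−Δx̄)(Δx_{t+1}−Δx̄) = -14.2300
Denominator Σ(Δx_t−Δx̄)² = 36.6400
r_1(Δx) = -14.2300 / 36.6400 = -0.388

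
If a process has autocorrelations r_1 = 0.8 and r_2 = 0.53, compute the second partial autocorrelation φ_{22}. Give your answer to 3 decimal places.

φ_{22} = (r_2 − r_1²) / (1 − r_1²)
r_1² = (0.8)² = 0.64
Numerator = 0.53 − 0.6400 = -0.1100; denominator = 1 − 0.6400 = 0.3600
φ_{22} = -0.1100 / 0.3600 = -0.306

-0.306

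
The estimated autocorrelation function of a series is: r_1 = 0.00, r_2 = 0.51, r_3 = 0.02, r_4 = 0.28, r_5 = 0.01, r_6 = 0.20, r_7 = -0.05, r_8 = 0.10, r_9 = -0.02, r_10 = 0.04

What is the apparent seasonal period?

2

The largest autocorrelation is r_2 = 0.51, with weaker echoes at lags 4 (0.28) and 6 (0.20); the remaining lags stay at or below 0.10.
The dominant spike at lag 2 indicates a seasonal period of 2.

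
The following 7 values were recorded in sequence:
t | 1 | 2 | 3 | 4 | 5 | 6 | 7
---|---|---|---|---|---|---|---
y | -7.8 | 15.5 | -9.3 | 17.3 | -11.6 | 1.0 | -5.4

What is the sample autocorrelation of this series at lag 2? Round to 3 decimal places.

Mean ȳ = (-7.8 + 15.5 − 9.3 + 17.3 − 11.6 + 1.0 − 5.4)/7 = -0.0429
Deviations from mean: -7.7571, 15.5429, -9.2571, 17.3429, -11.5571, 1.0429, -5.3571
Σ(y_t−ȳ)(y_{t+2}−ȳ) = (71.8090) + (269.5576) + (106.9861) + (18.0861) + (61.9133) = 528.3520
Denominator Σ(y_t−ȳ)² = 851.5771
r_2 = 528.3520 / 851.5771 = 0.620

0.620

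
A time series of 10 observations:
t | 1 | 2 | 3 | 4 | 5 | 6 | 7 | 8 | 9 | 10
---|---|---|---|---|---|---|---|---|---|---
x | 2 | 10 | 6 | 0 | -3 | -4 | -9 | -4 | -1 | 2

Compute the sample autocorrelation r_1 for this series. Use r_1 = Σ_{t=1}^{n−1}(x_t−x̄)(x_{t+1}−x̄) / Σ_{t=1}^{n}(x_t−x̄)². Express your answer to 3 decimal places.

0.620

Mean x̄ = (2 + 10 + 6 + 0 − 3 − 4 − 9 − 4 − 1 + 2)/10 = -0.1000
Numerator Σ_{t=1}^{9}(x_t−x̄)(x_{t+1}−x̄) = 165.4900
Denominator Σ(x_t−x̄)² = 266.9000
r_1 = 165.4900 / 266.9000 = 0.620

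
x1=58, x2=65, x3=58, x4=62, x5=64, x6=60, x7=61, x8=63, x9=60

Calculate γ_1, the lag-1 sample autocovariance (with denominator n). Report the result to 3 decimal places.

Mean x̄ = (58 + 65 + 58 + 62 + 64 + 60 + 61 + 63 + 60)/9 = 61.2222
Σ_{t=1}^{8}(x_t−x̄)(x_{t+1}−x̄) = -30.3827
γ_1 = -30.3827 / 9 = -3.376

-3.376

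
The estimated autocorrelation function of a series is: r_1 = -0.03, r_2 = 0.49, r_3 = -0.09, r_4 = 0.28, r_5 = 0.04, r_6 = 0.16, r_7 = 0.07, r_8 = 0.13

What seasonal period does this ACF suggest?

The largest autocorrelation is r_2 = 0.49, with weaker echoes at lags 4 (0.28) and 6 (0.16); the remaining lags stay at or below 0.13.
The dominant spike at lag 2 indicates a seasonal period of 2.

2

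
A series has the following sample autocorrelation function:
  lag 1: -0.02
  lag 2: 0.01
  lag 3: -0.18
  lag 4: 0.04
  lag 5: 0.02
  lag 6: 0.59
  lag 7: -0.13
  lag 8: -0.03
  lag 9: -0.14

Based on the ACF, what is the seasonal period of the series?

6

The largest autocorrelation is r_6 = 0.59; the remaining lags stay at or below 0.04.
The dominant spike at lag 6 indicates a seasonal period of 6.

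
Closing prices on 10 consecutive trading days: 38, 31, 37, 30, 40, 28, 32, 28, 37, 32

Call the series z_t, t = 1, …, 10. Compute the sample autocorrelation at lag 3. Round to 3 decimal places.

Mean z̄ = (38 + 31 + 37 + 30 + 40 + 28 + 32 + 28 + 37 + 32)/10 = 33.3000
Σ(z_t−z̄)(z_{t+3}−z̄) = (-15.5100) + (-15.4100) + (-19.6100) + (4.2900) + (-35.5100) + (-19.6100) + (1.6900) = -99.6700
Denominator Σ(z_t−z̄)² = 170.1000
r_3 = -99.6700 / 170.1000 = -0.586

-0.586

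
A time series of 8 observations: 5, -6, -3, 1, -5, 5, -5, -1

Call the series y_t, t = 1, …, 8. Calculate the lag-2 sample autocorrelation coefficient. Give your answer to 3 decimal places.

0.104

Mean ȳ = (5 − 6 − 3 + 1 − 5 + 5 − 5 − 1)/8 = -1.1250
Deviations from mean: 6.1250, -4.8750, -1.8750, 2.1250, -3.8750, 6.1250, -3.8750, 0.1250
Σ(y_t−ȳ)(y_{t+2}−ȳ) = (-11.4844) + (-10.3594) + (7.2656) + (13.0156) + (15.0156) + (0.7656) = 14.2188
Denominator Σ(y_t−ȳ)² = 136.8750
r_2 = 14.2188 / 136.8750 = 0.104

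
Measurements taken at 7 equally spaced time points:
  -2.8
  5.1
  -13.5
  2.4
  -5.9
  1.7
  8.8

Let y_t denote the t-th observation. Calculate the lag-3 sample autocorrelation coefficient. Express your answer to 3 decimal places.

-0.114

Mean ȳ = (-2.8 + 5.1 − 13.5 + 2.4 − 5.9 + 1.7 + 8.8)/7 = -0.6000
Σ(y_t−ȳ)(y_{t+3}−ȳ) = (-6.6000) + (-30.2100) + (-29.6700) + (28.2000) = -38.2800
Denominator Σ(y_t−ȳ)² = 334.4800
r_3 = -38.2800 / 334.4800 = -0.114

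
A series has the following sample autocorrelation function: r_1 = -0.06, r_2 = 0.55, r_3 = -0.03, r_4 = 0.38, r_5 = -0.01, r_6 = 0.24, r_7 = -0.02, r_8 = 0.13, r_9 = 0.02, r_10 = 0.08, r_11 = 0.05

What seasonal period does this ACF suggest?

The largest autocorrelation is r_2 = 0.55, with weaker echoes at lags 4 (0.38) and 6 (0.24); the remaining lags stay at or below 0.13.
The dominant spike at lag 2 indicates a seasonal period of 2.

2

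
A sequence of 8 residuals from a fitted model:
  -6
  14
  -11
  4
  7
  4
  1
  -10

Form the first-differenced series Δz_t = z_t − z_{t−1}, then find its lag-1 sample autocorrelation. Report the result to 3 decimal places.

First differences Δz: 20, -25, 15, 3, -3, -3, -11
Mean of differences = -0.5714
Numerator Σ(Δz_t−Δz̄)(Δz_{t+1}−Δz̄) = -804.7551
Denominator Σ(Δz_t−Δz̄)² = 1395.7143
r_1(Δz) = -804.7551 / 1395.7143 = -0.577

-0.577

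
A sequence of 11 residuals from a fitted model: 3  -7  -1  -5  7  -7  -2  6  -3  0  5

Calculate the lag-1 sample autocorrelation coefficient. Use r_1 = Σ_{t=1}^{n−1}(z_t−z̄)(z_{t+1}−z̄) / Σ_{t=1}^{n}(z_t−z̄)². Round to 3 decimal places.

-0.446

Mean z̄ = (3 − 7 − 1 − 5 + 7 − 7 − 2 + 6 − 3 + 0 + 5)/11 = -0.3636
Numerator Σ_{t=1}^{10}(z_t−z̄)(z_{t+1}−z̄) = -113.4959
Denominator Σ(z_t−z̄)² = 254.5455
r_1 = -113.4959 / 254.5455 = -0.446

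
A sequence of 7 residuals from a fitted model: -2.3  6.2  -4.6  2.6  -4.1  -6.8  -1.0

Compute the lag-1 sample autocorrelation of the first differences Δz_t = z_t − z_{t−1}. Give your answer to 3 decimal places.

First differences Δz: 8.5, -10.8, 7.2, -6.7, -2.7, 5.8
Mean of differences = 0.2167
Numerator Σ(Δz_t−Δz̄)(Δz_{t+1}−Δz̄) = -212.6003
Denominator Σ(Δz_t−Δz̄)² = 326.2683
r_1(Δz) = -212.6003 / 326.2683 = -0.652

-0.652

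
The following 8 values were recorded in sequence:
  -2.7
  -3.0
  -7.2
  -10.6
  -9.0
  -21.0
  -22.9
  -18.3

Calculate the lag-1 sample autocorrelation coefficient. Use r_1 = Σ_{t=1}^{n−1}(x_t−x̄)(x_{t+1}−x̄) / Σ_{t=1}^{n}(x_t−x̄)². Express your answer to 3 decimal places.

0.630

Mean x̄ = (-2.7 − 3.0 − 7.2 − 10.6 − 9.0 − 21.0 − 22.9 − 18.3)/8 = -11.8375
Deviations from mean: 9.1375, 8.8375, 4.6375, 1.2375, 2.8375, -9.1625, -11.0625, -6.4625
Σ(x_t−x̄)(x_{t+1}−x̄) = (80.7527) + (40.9839) + (5.7389) + (3.5114) + (-25.9986) + (101.3602) + (71.4914) = 277.8398
Denominator Σ(x_t−x̄)² = 440.7788
r_1 = 277.8398 / 440.7788 = 0.630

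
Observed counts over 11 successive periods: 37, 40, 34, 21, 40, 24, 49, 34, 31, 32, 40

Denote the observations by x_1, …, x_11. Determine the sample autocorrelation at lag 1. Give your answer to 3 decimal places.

Mean x̄ = (37 + 40 + 34 + 21 + 40 + 24 + 49 + 34 + 31 + 32 + 40)/11 = 34.7273
Numerator Σ_{t=1}^{10}(x_t−x̄)(x_{t+1}−x̄) = -275.8017
Denominator Σ(x_t−x̄)² = 618.1818
r_1 = -275.8017 / 618.1818 = -0.446

-0.446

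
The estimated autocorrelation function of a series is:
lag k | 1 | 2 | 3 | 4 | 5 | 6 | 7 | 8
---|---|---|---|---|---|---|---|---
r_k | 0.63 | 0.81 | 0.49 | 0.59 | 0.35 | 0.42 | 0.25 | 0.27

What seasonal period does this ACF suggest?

2

The largest autocorrelation is r_2 = 0.81; the remaining lags stay at or below 0.63.
The dominant spike at lag 2 indicates a seasonal period of 2.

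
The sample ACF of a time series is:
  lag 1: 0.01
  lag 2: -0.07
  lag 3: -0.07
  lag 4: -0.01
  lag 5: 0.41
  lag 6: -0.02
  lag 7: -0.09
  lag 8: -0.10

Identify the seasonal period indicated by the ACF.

The largest autocorrelation is r_5 = 0.41; the remaining lags stay at or below 0.01.
The dominant spike at lag 5 indicates a seasonal period of 5.

5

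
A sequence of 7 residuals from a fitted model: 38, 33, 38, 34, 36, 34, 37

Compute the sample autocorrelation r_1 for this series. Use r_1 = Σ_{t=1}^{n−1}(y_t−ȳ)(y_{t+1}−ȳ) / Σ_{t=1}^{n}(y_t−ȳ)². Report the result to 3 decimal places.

Mean ȳ = (38 + 33 + 38 + 34 + 36 + 34 + 37)/7 = 35.7143
Deviations from mean: 2.2857, -2.7143, 2.2857, -1.7143, 0.2857, -1.7143, 1.2857
Numerator Σ_{t=1}^{6}(y_t−ȳ)(y_{t+1}−ȳ) = -19.5102
Denominator Σ(y_t−ȳ)² = 25.4286
r_1 = -19.5102 / 25.4286 = -0.767

-0.767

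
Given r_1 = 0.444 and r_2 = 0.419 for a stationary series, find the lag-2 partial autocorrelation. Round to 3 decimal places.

0.276

φ_{22} = (r_2 − r_1²) / (1 − r_1²)
r_1² = (0.444)² = 0.197136
Numerator = 0.419 − 0.1971 = 0.2219; denominator = 1 − 0.1971 = 0.8029
φ_{22} = 0.2219 / 0.8029 = 0.276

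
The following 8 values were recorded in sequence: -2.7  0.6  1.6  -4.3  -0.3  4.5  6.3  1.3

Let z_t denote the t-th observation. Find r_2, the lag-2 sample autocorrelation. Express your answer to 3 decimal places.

-0.304

Mean z̄ = (-2.7 + 0.6 + 1.6 − 4.3 − 0.3 + 4.5 + 6.3 + 1.3)/8 = 0.8750
Σ(z_t−z̄)(z_{t+2}−z̄) = (-2.5919) + (1.4231) + (-0.8519) + (-18.7594) + (-6.3744) + (1.5406) = -25.6138
Denominator Σ(z_t−z̄)² = 84.2950
r_2 = -25.6138 / 84.2950 = -0.304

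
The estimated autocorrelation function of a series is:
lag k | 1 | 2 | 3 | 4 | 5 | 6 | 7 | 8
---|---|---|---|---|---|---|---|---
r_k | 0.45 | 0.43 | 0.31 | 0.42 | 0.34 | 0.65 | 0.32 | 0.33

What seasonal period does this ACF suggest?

The largest autocorrelation is r_6 = 0.65; the remaining lags stay at or below 0.45. The elevated value at lag 1 (0.45), dropping to 0.43 at lag 2, reflects decaying short-term dependence rather than seasonality.
The dominant spike at lag 6 indicates a seasonal period of 6.

6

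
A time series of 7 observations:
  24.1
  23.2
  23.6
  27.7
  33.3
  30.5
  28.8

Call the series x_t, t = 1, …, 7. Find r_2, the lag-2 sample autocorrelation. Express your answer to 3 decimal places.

-0.020

Mean x̄ = (24.1 + 23.2 + 23.6 + 27.7 + 33.3 + 30.5 + 28.8)/7 = 27.3143
Deviations from mean: -3.2143, -4.1143, -3.7143, 0.3857, 5.9857, 3.1857, 1.4857
Numerator Σ_{t=1}^{5}(x_t−x̄)(x_{t+2}−x̄) = -1.7590
Denominator Σ(x_t−x̄)² = 89.3886
r_2 = -1.7590 / 89.3886 = -0.020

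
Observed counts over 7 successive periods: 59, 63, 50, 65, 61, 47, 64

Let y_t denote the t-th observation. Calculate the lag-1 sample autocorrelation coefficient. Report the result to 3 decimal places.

-0.551

Mean ȳ = (59 + 63 + 50 + 65 + 61 + 47 + 64)/7 = 58.4286
Deviations from mean: 0.5714, 4.5714, -8.4286, 6.5714, 2.5714, -11.4286, 5.5714
Σ(y_t−ȳ)(y_{t+1}−ȳ) = (2.6122) + (-38.5306) + (-55.3878) + (16.8980) + (-29.3878) + (-63.6735) = -167.4694
Denominator Σ(y_t−ȳ)² = 303.7143
r_1 = -167.4694 / 303.7143 = -0.551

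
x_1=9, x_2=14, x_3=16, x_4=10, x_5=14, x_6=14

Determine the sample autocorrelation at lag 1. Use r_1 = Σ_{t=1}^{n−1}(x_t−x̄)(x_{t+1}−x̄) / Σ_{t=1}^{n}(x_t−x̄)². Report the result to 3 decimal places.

Mean x̄ = (9 + 14 + 16 + 10 + 14 + 14)/6 = 12.8333
Σ(x_t−x̄)(x_{t+1}−x̄) = (-4.4722) + (3.6944) + (-8.9722) + (-3.3056) + (1.3611) = -11.6944
Denominator Σ(x_t−x̄)² = 36.8333
r_1 = -11.6944 / 36.8333 = -0.317

-0.317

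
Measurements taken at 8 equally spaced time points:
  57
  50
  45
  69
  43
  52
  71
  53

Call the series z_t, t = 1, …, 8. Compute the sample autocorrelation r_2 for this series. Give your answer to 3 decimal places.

-0.268

Mean z̄ = (57 + 50 + 45 + 69 + 43 + 52 + 71 + 53)/8 = 55.0000
Deviations from mean: 2.0000, -5.0000, -10.0000, 14.0000, -12.0000, -3.0000, 16.0000, -2.0000
Numerator Σ_{t=1}^{6}(z_t−z̄)(z_{t+2}−z̄) = -198.0000
Denominator Σ(z_t−z̄)² = 738.0000
r_2 = -198.0000 / 738.0000 = -0.268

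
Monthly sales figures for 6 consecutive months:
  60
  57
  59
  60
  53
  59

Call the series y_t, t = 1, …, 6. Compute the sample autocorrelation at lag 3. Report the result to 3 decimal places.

Mean ȳ = (60 + 57 + 59 + 60 + 53 + 59)/6 = 58.0000
Deviations from mean: 2.0000, -1.0000, 1.0000, 2.0000, -5.0000, 1.0000
Σ(y_t−ȳ)(y_{t+3}−ȳ) = (4.0000) + (5.0000) + (1.0000) = 10.0000
Denominator Σ(y_t−ȳ)² = 36.0000
r_3 = 10.0000 / 36.0000 = 0.278

0.278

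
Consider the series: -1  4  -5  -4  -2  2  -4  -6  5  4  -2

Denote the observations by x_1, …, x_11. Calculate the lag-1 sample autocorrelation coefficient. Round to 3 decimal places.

-0.049

Mean x̄ = (-1 + 4 − 5 − 4 − 2 + 2 − 4 − 6 + 5 + 4 − 2)/11 = -0.8182
Numerator Σ_{t=1}^{10}(x_t−x̄)(x_{t+1}−x̄) = -7.5785
Denominator Σ(x_t−x̄)² = 155.6364
r_1 = -7.5785 / 155.6364 = -0.049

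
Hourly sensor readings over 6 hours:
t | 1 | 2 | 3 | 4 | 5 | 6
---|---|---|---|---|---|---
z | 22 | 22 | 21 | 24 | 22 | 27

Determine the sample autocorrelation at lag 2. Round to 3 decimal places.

0.292

Mean z̄ = (22 + 22 + 21 + 24 + 22 + 27)/6 = 23.0000
Deviations from mean: -1.0000, -1.0000, -2.0000, 1.0000, -1.0000, 4.0000
Σ(z_t−z̄)(z_{t+2}−z̄) = (2.0000) + (-1.0000) + (2.0000) + (4.0000) = 7.0000
Denominator Σ(z_t−z̄)² = 24.0000
r_2 = 7.0000 / 24.0000 = 0.292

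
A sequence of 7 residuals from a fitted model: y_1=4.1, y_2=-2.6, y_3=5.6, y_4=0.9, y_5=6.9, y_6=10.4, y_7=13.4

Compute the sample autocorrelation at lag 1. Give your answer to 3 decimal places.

0.279

Mean ȳ = (4.1 − 2.6 + 5.6 + 0.9 + 6.9 + 10.4 + 13.4)/7 = 5.5286
Deviations from mean: -1.4286, -8.1286, 0.0714, -4.6286, 1.3714, 4.8714, 7.8714
Numerator Σ_{t=1}^{6}(y_t−ȳ)(y_{t+1}−ȳ) = 49.3792
Denominator Σ(y_t−ȳ)² = 177.1143
r_1 = 49.3792 / 177.1143 = 0.279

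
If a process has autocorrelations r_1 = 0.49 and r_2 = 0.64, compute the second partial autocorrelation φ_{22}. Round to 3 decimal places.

0.526

φ_{22} = (r_2 − r_1²) / (1 − r_1²)
r_1² = (0.49)² = 0.2401
Numerator = 0.64 − 0.2401 = 0.3999; denominator = 1 − 0.2401 = 0.7599
φ_{22} = 0.3999 / 0.7599 = 0.526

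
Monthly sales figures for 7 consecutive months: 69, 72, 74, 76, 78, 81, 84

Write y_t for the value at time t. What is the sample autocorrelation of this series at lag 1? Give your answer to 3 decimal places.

Mean ȳ = (69 + 72 + 74 + 76 + 78 + 81 + 84)/7 = 76.2857
Deviations from mean: -7.2857, -4.2857, -2.2857, -0.2857, 1.7143, 4.7143, 7.7143
Σ(y_t−ȳ)(y_{t+1}−ȳ) = (31.2245) + (9.7959) + (0.6531) + (-0.4898) + (8.0816) + (36.3673) = 85.6327
Denominator Σ(y_t−ȳ)² = 161.4286
r_1 = 85.6327 / 161.4286 = 0.530

0.530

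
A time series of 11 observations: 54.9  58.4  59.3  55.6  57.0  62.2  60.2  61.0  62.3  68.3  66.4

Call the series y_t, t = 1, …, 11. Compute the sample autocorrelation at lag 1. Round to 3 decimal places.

Mean ȳ = (54.9 + 58.4 + 59.3 + 55.6 + 57.0 + 62.2 + 60.2 + 61.0 + 62.3 + 68.3 + 66.4)/11 = 60.5091
Numerator Σ_{t=1}^{10}(y_t−ȳ)(y_{t+1}−ȳ) = 91.6617
Denominator Σ(y_t−ȳ)² = 175.5891
r_1 = 91.6617 / 175.5891 = 0.522

0.522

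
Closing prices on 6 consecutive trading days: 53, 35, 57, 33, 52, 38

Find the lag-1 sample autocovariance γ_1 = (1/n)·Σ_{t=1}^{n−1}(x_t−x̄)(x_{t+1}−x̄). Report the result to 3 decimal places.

Mean x̄ = (53 + 35 + 57 + 33 + 52 + 38)/6 = 44.6667
Deviations: 8.3333, -9.6667, 12.3333, -11.6667, 7.3333, -6.6667
Σ_{t=1}^{5}(x_t−x̄)(x_{t+1}−x̄) = -478.1111
γ_1 = -478.1111 / 6 = -79.685

-79.685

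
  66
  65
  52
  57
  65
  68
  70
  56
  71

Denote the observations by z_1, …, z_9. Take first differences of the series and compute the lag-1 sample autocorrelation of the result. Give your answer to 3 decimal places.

First differences Δz: -1, -13, 5, 8, 3, 2, -14, 15
Mean of differences = 0.6250
Numerator Σ(Δz_t−Δz̄)(Δz_{t+1}−Δz̄) = -214.7656
Denominator Σ(Δz_t−Δz̄)² = 689.8750
r_1(Δz) = -214.7656 / 689.8750 = -0.311

-0.311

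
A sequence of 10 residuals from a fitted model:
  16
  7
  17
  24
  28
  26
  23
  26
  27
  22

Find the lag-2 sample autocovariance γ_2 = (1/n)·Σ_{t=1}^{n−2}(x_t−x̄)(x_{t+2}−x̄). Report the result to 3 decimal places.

Mean x̄ = (16 + 7 + 17 + 24 + 28 + 26 + 23 + 26 + 27 + 22)/10 = 21.6000
Σ_{t=1}^{8}(x_t−x̄)(x_{t+2}−x̄) = 9.4800
γ_2 = 9.4800 / 10 = 0.948

0.948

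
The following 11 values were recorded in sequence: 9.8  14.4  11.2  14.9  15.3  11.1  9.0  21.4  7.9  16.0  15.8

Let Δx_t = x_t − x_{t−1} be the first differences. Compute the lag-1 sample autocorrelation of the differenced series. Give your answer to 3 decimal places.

First differences Δx: 4.6, -3.2, 3.7, 0.4, -4.2, -2.1, 12.4, -13.5, 8.1, -0.2
Mean of differences = 0.6000
Numerator Σ(Δx_t−Δx̄)(Δx_{t+1}−Δx̄) = -323.6700
Denominator Σ(Δx_t−Δx̄)² = 465.3600
r_1(Δx) = -323.6700 / 465.3600 = -0.696

-0.696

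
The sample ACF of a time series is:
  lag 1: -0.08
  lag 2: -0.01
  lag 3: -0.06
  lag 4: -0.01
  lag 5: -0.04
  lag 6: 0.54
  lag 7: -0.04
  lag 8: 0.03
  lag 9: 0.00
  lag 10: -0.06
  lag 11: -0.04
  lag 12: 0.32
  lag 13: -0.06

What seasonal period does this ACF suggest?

6

The largest autocorrelation is r_6 = 0.54, with a weaker echo at lag 12 (0.32); the remaining lags stay at or below 0.03.
The dominant spike at lag 6 indicates a seasonal period of 6.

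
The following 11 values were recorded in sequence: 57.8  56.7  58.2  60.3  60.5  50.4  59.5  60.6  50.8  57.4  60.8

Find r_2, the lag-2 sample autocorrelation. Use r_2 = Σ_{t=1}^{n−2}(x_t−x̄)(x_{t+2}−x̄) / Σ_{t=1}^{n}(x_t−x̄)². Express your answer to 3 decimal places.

-0.519

Mean x̄ = (57.8 + 56.7 + 58.2 + 60.3 + 60.5 + 50.4 + 59.5 + 60.6 + 50.8 + 57.4 + 60.8)/11 = 57.5455
Numerator Σ_{t=1}^{9}(x_t−x̄)(x_{t+2}−x̄) = -71.5441
Denominator Σ(x_t−x̄)² = 137.8473
r_2 = -71.5441 / 137.8473 = -0.519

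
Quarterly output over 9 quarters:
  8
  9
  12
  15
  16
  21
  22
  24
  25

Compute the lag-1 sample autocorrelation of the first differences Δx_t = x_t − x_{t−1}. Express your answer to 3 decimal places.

-0.497

First differences Δx: 1, 3, 3, 1, 5, 1, 2, 1
Mean of differences = 2.1250
Numerator Σ(Δx_t−Δx̄)(Δx_{t+1}−Δx̄) = -7.3906
Denominator Σ(Δx_t−Δx̄)² = 14.8750
r_1(Δx) = -7.3906 / 14.8750 = -0.497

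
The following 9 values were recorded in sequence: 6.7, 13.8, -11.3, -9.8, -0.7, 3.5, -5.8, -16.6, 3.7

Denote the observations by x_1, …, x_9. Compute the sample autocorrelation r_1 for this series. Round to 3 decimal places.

0.018

Mean x̄ = (6.7 + 13.8 − 11.3 − 9.8 − 0.7 + 3.5 − 5.8 − 16.6 + 3.7)/9 = -1.8333
Numerator Σ_{t=1}^{8}(x_t−x̄)(x_{t+1}−x̄) = 13.5522
Denominator Σ(x_t−x̄)² = 764.4400
r_1 = 13.5522 / 764.4400 = 0.018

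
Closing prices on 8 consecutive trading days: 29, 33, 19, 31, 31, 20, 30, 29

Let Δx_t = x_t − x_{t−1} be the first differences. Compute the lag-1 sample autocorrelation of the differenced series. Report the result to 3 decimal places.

-0.595

First differences Δx: 4, -14, 12, 0, -11, 10, -1
Mean of differences = 0.0000
Numerator Σ(Δx_t−Δx̄)(Δx_{t+1}−Δx̄) = -344.0000
Denominator Σ(Δx_t−Δx̄)² = 578.0000
r_1(Δx) = -344.0000 / 578.0000 = -0.595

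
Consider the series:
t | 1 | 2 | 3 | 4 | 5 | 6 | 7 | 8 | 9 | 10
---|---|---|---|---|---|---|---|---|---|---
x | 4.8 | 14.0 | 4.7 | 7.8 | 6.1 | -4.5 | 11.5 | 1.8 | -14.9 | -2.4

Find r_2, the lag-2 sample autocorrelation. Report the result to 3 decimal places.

-0.132

Mean x̄ = (4.8 + 14.0 + 4.7 + 7.8 + 6.1 − 4.5 + 11.5 + 1.8 − 14.9 − 2.4)/10 = 2.8900
Numerator Σ_{t=1}^{8}(x_t−x̄)(x_{t+2}−x̄) = -84.1802
Denominator Σ(x_t−x̄)² = 639.1690
r_2 = -84.1802 / 639.1690 = -0.132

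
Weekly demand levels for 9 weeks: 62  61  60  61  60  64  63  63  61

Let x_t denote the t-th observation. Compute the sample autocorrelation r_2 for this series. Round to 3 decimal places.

0.069

Mean x̄ = (62 + 61 + 60 + 61 + 60 + 64 + 63 + 63 + 61)/9 = 61.6667
Σ(x_t−x̄)(x_{t+2}−x̄) = (-0.5556) + (0.4444) + (2.7778) + (-1.5556) + (-2.2222) + (3.1111) + (-0.8889) = 1.1111
Denominator Σ(x_t−x̄)² = 16.0000
r_2 = 1.1111 / 16.0000 = 0.069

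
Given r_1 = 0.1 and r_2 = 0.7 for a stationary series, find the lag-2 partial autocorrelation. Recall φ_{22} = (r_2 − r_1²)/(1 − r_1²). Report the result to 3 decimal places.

φ_{22} = (r_2 − r_1²) / (1 − r_1²)
r_1² = (0.1)² = 0.01
Numerator = 0.7 − 0.0100 = 0.6900; denominator = 1 − 0.0100 = 0.9900
φ_{22} = 0.6900 / 0.9900 = 0.697

0.697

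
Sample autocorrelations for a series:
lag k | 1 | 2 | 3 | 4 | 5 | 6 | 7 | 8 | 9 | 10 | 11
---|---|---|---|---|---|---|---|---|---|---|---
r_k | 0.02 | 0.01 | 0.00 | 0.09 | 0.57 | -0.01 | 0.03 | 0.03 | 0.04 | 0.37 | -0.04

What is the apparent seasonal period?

The largest autocorrelation is r_5 = 0.57, with a weaker echo at lag 10 (0.37); the remaining lags stay at or below 0.09.
The dominant spike at lag 5 indicates a seasonal period of 5.

5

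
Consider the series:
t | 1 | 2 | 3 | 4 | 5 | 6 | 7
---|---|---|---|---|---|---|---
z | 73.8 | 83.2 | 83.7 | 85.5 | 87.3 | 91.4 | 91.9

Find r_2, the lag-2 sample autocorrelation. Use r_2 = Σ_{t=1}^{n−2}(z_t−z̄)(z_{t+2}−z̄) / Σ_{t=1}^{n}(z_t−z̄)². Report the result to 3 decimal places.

0.130

Mean z̄ = (73.8 + 83.2 + 83.7 + 85.5 + 87.3 + 91.4 + 91.9)/7 = 85.2571
Σ(z_t−z̄)(z_{t+2}−z̄) = (17.8404) + (-0.4996) + (-3.1810) + (1.4918) + (13.5704) = 29.2220
Denominator Σ(z_t−z̄)² = 224.0171
r_2 = 29.2220 / 224.0171 = 0.130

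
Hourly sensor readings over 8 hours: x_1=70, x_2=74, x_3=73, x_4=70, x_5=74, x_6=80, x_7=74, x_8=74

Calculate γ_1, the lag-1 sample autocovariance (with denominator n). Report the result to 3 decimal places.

0.529

Mean x̄ = (70 + 74 + 73 + 70 + 74 + 80 + 74 + 74)/8 = 73.6250
Σ_{t=1}^{7}(x_t−x̄)(x_{t+1}−x̄) = 4.2344
γ_1 = 4.2344 / 8 = 0.529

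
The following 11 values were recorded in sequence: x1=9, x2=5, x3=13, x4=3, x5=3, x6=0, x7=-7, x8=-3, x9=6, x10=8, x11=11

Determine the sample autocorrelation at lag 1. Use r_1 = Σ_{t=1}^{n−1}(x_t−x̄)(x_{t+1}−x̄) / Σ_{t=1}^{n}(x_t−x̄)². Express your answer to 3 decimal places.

0.430

Mean x̄ = (9 + 5 + 13 + 3 + 3 + 0 − 7 − 3 + 6 + 8 + 11)/11 = 4.3636
Numerator Σ_{t=1}^{10}(x_t−x̄)(x_{t+1}−x̄) = 155.7769
Denominator Σ(x_t−x̄)² = 362.5455
r_1 = 155.7769 / 362.5455 = 0.430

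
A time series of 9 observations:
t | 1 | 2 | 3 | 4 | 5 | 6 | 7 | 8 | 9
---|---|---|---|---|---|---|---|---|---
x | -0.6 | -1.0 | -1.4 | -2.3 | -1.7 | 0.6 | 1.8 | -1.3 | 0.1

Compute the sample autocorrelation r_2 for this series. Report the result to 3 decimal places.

Mean x̄ = (-0.6 − 1.0 − 1.4 − 2.3 − 1.7 + 0.6 + 1.8 − 1.3 + 0.1)/9 = -0.6444
Numerator Σ_{t=1}^{7}(x_t−x̄)(x_{t+2}−x̄) = -2.2840
Denominator Σ(x_t−x̄)² = 13.0622
r_2 = -2.2840 / 13.0622 = -0.175

-0.175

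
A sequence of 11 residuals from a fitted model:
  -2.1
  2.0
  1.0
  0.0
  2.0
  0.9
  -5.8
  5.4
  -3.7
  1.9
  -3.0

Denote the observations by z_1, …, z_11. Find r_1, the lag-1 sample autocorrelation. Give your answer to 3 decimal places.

Mean z̄ = (-2.1 + 2.0 + 1.0 + 0.0 + 2.0 + 0.9 − 5.8 + 5.4 − 3.7 + 1.9 − 3.0)/11 = -0.1273
Numerator Σ_{t=1}^{10}(z_t−z̄)(z_{t+1}−z̄) = -69.1953
Denominator Σ(z_t−z̄)² = 103.1418
r_1 = -69.1953 / 103.1418 = -0.671

-0.671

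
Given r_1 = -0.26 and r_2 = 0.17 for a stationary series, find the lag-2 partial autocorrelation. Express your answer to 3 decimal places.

0.110

φ_{22} = (r_2 − r_1²) / (1 − r_1²)
r_1² = (-0.26)² = 0.0676
Numerator = 0.17 − 0.0676 = 0.1024; denominator = 1 − 0.0676 = 0.9324
φ_{22} = 0.1024 / 0.9324 = 0.110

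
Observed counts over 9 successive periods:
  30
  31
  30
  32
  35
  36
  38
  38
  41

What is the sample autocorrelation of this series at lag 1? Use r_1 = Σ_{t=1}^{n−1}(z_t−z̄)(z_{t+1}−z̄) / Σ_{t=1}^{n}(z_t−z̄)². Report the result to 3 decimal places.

Mean z̄ = (30 + 31 + 30 + 32 + 35 + 36 + 38 + 38 + 41)/9 = 34.5556
Numerator Σ_{t=1}^{8}(z_t−z̄)(z_{t+1}−z̄) = 82.5802
Denominator Σ(z_t−z̄)² = 128.2222
r_1 = 82.5802 / 128.2222 = 0.644

0.644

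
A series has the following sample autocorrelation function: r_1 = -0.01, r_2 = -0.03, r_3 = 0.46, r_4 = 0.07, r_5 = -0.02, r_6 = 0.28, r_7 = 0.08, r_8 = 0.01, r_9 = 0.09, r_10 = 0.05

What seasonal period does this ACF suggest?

The largest autocorrelation is r_3 = 0.46, with a weaker echo at lag 6 (0.28); the remaining lags stay at or below 0.09.
The dominant spike at lag 3 indicates a seasonal period of 3.

3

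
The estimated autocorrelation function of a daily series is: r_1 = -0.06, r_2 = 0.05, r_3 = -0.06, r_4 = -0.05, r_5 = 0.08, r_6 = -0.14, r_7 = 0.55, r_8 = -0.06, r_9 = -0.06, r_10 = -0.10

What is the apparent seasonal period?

The largest autocorrelation is r_7 = 0.55; the remaining lags stay at or below 0.08.
The dominant spike at lag 7 indicates a seasonal period of 7.

7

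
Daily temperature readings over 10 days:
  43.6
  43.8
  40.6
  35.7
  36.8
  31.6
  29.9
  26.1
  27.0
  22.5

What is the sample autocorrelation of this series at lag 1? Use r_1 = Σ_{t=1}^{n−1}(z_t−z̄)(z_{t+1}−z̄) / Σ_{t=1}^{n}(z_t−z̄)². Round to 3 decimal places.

0.681

Mean z̄ = (43.6 + 43.8 + 40.6 + 35.7 + 36.8 + 31.6 + 29.9 + 26.1 + 27.0 + 22.5)/10 = 33.7600
Numerator Σ_{t=1}^{9}(z_t−z̄)(z_{t+1}−z̄) = 345.8724
Denominator Σ(z_t−z̄)² = 508.1440
r_1 = 345.8724 / 508.1440 = 0.681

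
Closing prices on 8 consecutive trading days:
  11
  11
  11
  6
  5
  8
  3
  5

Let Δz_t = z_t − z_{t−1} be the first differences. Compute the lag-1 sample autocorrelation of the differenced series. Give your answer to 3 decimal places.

First differences Δz: 0, 0, -5, -1, 3, -5, 2
Mean of differences = -0.8571
Numerator Σ(Δz_t−Δz̄)(Δz_{t+1}−Δz̄) = -30.5918
Denominator Σ(Δz_t−Δz̄)² = 58.8571
r_1(Δz) = -30.5918 / 58.8571 = -0.520

-0.520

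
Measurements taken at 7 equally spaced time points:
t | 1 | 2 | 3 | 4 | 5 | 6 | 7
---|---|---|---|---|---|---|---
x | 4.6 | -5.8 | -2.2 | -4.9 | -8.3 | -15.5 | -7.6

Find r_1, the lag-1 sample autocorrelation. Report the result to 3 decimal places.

0.194

Mean x̄ = (4.6 − 5.8 − 2.2 − 4.9 − 8.3 − 15.5 − 7.6)/7 = -5.6714
Deviations from mean: 10.2714, -0.1286, 3.4714, 0.7714, -2.6286, -9.8286, -1.9286
Σ(x_t−x̄)(x_{t+1}−x̄) = (-1.3206) + (-0.4463) + (2.6780) + (-2.0278) + (25.8351) + (18.9551) = 43.6735
Denominator Σ(x_t−x̄)² = 225.3943
r_1 = 43.6735 / 225.3943 = 0.194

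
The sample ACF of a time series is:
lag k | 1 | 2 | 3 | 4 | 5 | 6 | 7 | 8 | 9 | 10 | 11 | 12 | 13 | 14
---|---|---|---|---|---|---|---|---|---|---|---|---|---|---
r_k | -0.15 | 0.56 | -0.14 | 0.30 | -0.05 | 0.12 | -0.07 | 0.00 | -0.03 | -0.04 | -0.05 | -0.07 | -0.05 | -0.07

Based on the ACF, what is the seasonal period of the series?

The largest autocorrelation is r_2 = 0.56, with a weaker echo at lag 4 (0.30); the remaining lags stay at or below 0.12.
The dominant spike at lag 2 indicates a seasonal period of 2.

2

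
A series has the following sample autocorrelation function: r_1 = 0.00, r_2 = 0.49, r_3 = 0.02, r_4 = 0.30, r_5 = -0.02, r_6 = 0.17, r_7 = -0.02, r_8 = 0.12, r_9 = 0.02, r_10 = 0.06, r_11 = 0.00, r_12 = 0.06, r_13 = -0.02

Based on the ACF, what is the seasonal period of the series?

2

The largest autocorrelation is r_2 = 0.49, with weaker echoes at lags 4 (0.30) and 6 (0.17); the remaining lags stay at or below 0.12.
The dominant spike at lag 2 indicates a seasonal period of 2.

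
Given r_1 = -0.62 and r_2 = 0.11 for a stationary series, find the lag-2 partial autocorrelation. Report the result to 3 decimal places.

-0.446

φ_{22} = (r_2 − r_1²) / (1 − r_1²)
r_1² = (-0.62)² = 0.3844
Numerator = 0.11 − 0.3844 = -0.2744; denominator = 1 − 0.3844 = 0.6156
φ_{22} = -0.2744 / 0.6156 = -0.446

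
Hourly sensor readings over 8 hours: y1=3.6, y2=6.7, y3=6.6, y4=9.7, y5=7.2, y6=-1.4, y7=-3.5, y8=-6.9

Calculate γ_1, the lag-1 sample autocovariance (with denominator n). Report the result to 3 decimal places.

Mean ȳ = (3.6 + 6.7 + 6.6 + 9.7 + 7.2 − 1.4 − 3.5 − 6.9)/8 = 2.7500
Deviations: 0.8500, 3.9500, 3.8500, 6.9500, 4.4500, -4.1500, -6.2500, -9.6500
Σ_{t=1}^{7}(y_t−ȳ)(y_{t+1}−ȳ) = 144.0325
γ_1 = 144.0325 / 8 = 18.004

18.004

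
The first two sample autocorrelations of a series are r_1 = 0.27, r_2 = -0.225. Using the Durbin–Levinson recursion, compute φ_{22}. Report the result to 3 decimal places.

-0.321

φ_{22} = (r_2 − r_1²) / (1 − r_1²)
r_1² = (0.27)² = 0.0729
Numerator = -0.225 − 0.0729 = -0.2979; denominator = 1 − 0.0729 = 0.9271
φ_{22} = -0.2979 / 0.9271 = -0.321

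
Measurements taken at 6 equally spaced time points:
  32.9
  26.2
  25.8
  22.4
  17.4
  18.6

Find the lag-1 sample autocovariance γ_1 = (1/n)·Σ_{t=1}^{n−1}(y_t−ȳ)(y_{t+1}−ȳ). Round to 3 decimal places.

11.059

Mean ȳ = (32.9 + 26.2 + 25.8 + 22.4 + 17.4 + 18.6)/6 = 23.8833
Σ_{t=1}^{5}(y_t−ȳ)(y_{t+1}−ȳ) = 66.3564
γ_1 = 66.3564 / 6 = 11.059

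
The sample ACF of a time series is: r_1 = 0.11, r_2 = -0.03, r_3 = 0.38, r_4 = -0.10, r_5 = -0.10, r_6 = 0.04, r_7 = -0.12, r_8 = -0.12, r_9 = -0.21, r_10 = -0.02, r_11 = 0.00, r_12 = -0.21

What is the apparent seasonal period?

3

The largest autocorrelation is r_3 = 0.38; the remaining lags stay at or below 0.11.
The dominant spike at lag 3 indicates a seasonal period of 3.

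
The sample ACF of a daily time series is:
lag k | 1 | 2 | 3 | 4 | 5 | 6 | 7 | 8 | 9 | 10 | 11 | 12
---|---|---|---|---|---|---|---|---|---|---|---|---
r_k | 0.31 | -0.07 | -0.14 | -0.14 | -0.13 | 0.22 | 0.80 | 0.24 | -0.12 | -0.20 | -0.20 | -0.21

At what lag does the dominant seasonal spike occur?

The largest autocorrelation is r_7 = 0.80; the remaining lags stay at or below 0.31.
The dominant spike at lag 7 indicates a seasonal period of 7.

7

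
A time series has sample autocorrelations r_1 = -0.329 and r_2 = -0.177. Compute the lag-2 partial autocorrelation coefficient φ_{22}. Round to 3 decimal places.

-0.320

φ_{22} = (r_2 − r_1²) / (1 − r_1²)
r_1² = (-0.329)² = 0.108241
Numerator = -0.177 − 0.1082 = -0.2852; denominator = 1 − 0.1082 = 0.8918
φ_{22} = -0.2852 / 0.8918 = -0.320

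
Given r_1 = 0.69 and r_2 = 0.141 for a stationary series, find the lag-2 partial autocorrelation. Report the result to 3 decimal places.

-0.640

φ_{22} = (r_2 − r_1²) / (1 − r_1²)
r_1² = (0.69)² = 0.4761
Numerator = 0.141 − 0.4761 = -0.3351; denominator = 1 − 0.4761 = 0.5239
φ_{22} = -0.3351 / 0.5239 = -0.640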